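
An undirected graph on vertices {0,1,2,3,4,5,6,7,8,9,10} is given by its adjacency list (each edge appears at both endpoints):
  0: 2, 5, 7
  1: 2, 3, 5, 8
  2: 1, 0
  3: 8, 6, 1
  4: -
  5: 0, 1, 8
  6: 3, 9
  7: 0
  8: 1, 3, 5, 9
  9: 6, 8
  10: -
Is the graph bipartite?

The cycle 8-1-3-8 has length 3, which is odd, so the graph is not bipartite.

No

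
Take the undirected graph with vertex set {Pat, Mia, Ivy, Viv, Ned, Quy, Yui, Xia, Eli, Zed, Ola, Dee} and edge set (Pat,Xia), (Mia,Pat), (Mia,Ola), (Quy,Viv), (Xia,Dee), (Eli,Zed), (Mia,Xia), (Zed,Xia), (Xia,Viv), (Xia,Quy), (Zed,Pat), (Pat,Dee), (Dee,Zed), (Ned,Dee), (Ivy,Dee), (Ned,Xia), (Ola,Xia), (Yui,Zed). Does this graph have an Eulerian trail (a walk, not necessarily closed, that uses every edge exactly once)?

No

Degrees: Pat:4, Mia:3, Ivy:1, Viv:2, Ned:2, Quy:2, Yui:1, Xia:8, Eli:1, Zed:5, Ola:2, Dee:5
Odd-degree vertices: Mia, Ivy, Yui, Eli, Zed, Dee (6 total).
An Eulerian trail requires 0 or 2 odd-degree vertices; here there are 6.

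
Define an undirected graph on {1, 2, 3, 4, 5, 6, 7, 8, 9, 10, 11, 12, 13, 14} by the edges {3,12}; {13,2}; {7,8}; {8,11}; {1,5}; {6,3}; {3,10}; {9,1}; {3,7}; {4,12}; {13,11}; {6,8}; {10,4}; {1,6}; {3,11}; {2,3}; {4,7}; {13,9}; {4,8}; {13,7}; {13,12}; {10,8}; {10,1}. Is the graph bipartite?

No

4-8-10-4 is an odd cycle (length 3), and a bipartite graph can contain only even cycles.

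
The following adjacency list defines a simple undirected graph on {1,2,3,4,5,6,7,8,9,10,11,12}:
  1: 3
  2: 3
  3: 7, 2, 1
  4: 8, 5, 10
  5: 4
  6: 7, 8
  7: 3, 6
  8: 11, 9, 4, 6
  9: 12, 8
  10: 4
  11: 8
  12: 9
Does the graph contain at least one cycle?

|V| = 12, |E| = 11, number of components = 1.
A forest on 12 vertices with 1 component has exactly 11 edges, which matches — so no cycle.

No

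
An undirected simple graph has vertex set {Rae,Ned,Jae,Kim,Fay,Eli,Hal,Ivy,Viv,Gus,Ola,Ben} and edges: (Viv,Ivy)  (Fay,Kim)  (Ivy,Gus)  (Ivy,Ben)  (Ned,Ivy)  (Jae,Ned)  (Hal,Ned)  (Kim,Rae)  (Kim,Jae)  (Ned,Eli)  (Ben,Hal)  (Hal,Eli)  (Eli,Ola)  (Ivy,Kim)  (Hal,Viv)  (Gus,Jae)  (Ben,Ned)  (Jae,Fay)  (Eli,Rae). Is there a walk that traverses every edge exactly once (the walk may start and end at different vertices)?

Degrees: Rae:2, Ned:5, Jae:4, Kim:4, Fay:2, Eli:4, Hal:4, Ivy:5, Viv:2, Gus:2, Ola:1, Ben:3
Odd-degree vertices: Ned, Ivy, Ola, Ben (4 total).
An Eulerian trail requires 0 or 2 odd-degree vertices; here there are 4.

No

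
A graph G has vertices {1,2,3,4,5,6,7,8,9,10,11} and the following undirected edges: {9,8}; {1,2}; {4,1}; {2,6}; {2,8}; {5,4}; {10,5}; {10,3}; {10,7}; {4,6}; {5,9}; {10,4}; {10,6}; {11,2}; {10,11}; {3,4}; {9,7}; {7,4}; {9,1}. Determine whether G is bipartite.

No

5-4-10-5 is an odd cycle (length 3), and a bipartite graph can contain only even cycles.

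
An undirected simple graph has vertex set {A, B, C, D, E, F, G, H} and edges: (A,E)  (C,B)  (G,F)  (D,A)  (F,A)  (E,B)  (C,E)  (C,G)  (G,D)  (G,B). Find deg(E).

Neighbors of E: A, B, C.

3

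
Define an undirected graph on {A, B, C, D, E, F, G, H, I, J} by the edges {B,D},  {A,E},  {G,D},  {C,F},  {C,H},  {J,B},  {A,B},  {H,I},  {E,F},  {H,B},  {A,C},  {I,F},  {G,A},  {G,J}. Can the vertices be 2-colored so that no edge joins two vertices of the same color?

A valid 2-coloring puts {B, C, E, G, I} on one side and {A, D, F, H, J} on the other; every edge crosses between the two sides.

Yes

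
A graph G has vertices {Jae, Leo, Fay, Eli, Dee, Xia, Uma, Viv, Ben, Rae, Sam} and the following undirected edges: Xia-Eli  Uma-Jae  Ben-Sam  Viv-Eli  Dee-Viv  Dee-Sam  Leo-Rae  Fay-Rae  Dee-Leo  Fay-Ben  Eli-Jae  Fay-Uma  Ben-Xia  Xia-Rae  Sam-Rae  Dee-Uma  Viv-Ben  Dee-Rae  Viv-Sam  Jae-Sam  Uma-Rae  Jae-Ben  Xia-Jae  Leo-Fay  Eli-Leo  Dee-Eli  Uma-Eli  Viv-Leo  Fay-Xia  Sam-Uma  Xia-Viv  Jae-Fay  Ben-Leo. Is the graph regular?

Yes

Degrees: Jae:6, Leo:6, Fay:6, Eli:6, Dee:6, Xia:6, Uma:6, Viv:6, Ben:6, Rae:6, Sam:6
Every vertex has degree 6, so the graph is 6-regular.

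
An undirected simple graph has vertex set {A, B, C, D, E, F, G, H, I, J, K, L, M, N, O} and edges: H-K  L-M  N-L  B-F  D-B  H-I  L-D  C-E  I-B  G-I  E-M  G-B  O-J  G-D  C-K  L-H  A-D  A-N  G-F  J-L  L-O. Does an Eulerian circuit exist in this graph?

Degrees: A:2, B:4, C:2, D:4, E:2, F:2, G:4, H:3, I:3, J:2, K:2, L:6, M:2, N:2, O:2
Vertices with odd degree: H, I. An Eulerian circuit requires all degrees even.

No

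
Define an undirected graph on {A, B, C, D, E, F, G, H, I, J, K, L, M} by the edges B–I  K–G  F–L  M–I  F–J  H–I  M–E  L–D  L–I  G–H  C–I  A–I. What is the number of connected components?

1

Component: {A, B, C, D, E, F, G, H, I, J, K, L, M}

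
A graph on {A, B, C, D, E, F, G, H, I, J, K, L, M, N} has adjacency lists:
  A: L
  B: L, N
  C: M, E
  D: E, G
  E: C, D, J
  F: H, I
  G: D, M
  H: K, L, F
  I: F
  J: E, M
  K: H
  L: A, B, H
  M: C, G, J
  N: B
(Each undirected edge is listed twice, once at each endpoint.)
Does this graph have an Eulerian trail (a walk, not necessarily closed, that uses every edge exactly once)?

Degrees: A:1, B:2, C:2, D:2, E:3, F:2, G:2, H:3, I:1, J:2, K:1, L:3, M:3, N:1
Odd-degree vertices: A, E, H, I, K, L, M, N (8 total).
An Eulerian trail requires 0 or 2 odd-degree vertices; here there are 8.

No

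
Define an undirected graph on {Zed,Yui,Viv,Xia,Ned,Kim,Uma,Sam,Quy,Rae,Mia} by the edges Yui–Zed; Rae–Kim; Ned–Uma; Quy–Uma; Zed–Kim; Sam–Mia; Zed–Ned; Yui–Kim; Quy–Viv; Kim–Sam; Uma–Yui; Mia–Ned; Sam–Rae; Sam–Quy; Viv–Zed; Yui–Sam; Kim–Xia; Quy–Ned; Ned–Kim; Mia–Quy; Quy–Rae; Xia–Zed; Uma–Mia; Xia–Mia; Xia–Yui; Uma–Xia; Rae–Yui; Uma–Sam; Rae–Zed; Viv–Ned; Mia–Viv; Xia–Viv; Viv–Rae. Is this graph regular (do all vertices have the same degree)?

Degrees: Zed:6, Yui:6, Viv:6, Xia:6, Ned:6, Kim:6, Uma:6, Sam:6, Quy:6, Rae:6, Mia:6
Every vertex has degree 6, so the graph is 6-regular.

Yes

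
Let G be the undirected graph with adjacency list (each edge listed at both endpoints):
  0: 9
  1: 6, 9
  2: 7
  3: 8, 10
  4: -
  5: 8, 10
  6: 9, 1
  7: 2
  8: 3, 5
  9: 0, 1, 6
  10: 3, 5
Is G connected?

Component: {4}
Component: {2, 7}
Component: {0, 1, 6, 9}
Component: {3, 5, 8, 10}
There are 4 separate components, so the graph is not connected.

No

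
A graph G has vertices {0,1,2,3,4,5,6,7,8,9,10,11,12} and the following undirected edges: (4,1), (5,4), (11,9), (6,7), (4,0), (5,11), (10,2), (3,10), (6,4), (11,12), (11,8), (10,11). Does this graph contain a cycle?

|V| = 13, |E| = 12, number of components = 1.
Since 12 = 13 - 1, the graph is a forest and contains no cycle.

No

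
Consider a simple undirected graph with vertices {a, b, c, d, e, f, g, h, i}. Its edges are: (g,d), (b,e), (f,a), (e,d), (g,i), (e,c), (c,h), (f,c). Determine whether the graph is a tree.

The graph has 9 vertices and 8 edges.
Connected and |E| = |V| - 1, which characterizes a tree.

Yes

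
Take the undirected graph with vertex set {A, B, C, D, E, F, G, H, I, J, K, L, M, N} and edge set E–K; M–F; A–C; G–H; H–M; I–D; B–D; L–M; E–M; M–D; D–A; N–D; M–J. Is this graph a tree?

Yes

|V| = 14, |E| = 13.
Connected and |E| = |V| - 1, which characterizes a tree.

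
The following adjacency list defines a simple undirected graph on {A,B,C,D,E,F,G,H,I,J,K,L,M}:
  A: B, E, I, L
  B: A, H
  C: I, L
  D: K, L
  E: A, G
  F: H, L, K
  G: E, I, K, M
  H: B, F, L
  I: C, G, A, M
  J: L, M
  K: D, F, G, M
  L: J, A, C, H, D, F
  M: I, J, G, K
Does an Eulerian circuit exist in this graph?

No

Degrees: A:4, B:2, C:2, D:2, E:2, F:3, G:4, H:3, I:4, J:2, K:4, L:6, M:4
F, H have odd degree; an Eulerian circuit needs every degree to be even, so none exists.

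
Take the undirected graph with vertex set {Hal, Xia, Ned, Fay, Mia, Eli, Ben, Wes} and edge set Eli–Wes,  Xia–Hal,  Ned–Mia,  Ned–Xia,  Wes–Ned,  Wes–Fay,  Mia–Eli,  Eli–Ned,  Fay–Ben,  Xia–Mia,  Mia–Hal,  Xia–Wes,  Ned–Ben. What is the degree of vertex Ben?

Neighbors of Ben: Ned, Fay.

2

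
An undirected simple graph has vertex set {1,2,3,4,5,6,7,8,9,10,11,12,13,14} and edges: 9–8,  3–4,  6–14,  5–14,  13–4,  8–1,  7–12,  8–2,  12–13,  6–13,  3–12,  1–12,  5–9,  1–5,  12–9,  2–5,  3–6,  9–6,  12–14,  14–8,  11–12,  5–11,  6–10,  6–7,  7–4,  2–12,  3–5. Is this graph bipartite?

A valid 2-coloring puts {4, 5, 6, 8, 12} on one side and {1, 2, 3, 7, 9, 10, 11, 13, 14} on the other; every edge crosses between the two sides.

Yes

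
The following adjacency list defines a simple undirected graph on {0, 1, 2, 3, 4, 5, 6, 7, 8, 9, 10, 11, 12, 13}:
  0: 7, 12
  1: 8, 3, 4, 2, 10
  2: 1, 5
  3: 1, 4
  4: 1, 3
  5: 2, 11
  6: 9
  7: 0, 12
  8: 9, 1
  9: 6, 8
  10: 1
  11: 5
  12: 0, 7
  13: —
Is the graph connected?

Component: {13}
Component: {0, 7, 12}
Component: {1, 2, 3, 4, 5, 6, 8, 9, 10, 11}
No edge joins these 3 groups, so the graph is disconnected.

No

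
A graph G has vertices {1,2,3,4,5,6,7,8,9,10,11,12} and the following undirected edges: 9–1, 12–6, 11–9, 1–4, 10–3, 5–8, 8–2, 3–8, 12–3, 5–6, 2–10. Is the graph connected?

Component: {7}
Component: {1, 4, 9, 11}
Component: {2, 3, 5, 6, 8, 10, 12}
No edge joins these 3 groups, so the graph is disconnected.

No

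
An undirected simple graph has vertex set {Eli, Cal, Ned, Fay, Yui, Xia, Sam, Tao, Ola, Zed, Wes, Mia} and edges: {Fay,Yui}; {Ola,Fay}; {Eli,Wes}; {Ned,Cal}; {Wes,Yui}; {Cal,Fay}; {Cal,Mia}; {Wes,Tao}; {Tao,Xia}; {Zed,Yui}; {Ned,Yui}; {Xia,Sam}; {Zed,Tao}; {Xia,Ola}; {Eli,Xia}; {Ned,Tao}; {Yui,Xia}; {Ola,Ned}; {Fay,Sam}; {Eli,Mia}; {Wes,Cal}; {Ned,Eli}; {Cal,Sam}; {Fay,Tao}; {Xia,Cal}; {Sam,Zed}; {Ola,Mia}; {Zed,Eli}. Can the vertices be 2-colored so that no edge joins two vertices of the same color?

No

The cycle Cal-Sam-Fay-Cal has length 3, which is odd, so the graph is not bipartite.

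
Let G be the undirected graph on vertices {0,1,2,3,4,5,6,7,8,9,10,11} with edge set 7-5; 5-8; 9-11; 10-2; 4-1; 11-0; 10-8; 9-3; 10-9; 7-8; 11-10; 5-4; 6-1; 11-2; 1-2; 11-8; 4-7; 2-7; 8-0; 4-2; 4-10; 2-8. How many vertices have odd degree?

8

Degrees: 0:2, 1:3, 2:6, 3:1, 4:5, 5:3, 6:1, 7:4, 8:6, 9:3, 10:5, 11:5
Odd-degree vertices: 1, 3, 4, 5, 6, 9, 10, 11.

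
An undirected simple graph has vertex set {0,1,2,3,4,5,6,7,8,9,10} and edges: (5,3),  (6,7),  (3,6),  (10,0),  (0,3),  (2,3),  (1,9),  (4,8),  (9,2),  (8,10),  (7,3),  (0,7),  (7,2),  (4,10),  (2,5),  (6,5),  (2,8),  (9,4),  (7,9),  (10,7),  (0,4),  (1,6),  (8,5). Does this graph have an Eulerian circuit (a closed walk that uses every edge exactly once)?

No

Degrees: 0:4, 1:2, 2:5, 3:5, 4:4, 5:4, 6:4, 7:6, 8:4, 9:4, 10:4
2, 3 have odd degree; an Eulerian circuit needs every degree to be even, so none exists.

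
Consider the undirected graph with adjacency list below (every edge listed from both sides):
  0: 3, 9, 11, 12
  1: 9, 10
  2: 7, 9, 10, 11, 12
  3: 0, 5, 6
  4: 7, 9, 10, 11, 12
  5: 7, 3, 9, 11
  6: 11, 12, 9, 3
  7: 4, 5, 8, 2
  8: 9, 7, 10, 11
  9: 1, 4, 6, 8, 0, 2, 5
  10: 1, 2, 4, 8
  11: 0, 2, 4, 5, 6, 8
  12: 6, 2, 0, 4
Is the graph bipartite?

Yes

Color {3, 7, 9, 10, 11, 12} black and {0, 1, 2, 4, 5, 6, 8} white. No edge joins two same-colored vertices, so the graph is bipartite.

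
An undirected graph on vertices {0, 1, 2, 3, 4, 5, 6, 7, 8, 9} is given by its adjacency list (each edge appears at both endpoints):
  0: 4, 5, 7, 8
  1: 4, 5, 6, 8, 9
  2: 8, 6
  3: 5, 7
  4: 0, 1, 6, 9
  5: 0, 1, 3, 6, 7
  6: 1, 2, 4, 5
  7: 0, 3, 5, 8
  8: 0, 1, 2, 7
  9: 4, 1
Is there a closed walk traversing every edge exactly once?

No

Degrees: 0:4, 1:5, 2:2, 3:2, 4:4, 5:5, 6:4, 7:4, 8:4, 9:2
Vertices with odd degree: 1, 5. An Eulerian circuit requires all degrees even.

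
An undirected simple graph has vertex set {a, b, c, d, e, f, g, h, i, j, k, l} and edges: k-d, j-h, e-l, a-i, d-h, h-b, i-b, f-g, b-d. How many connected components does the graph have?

4

Component: {c}
Component: {e, l}
Component: {f, g}
Component: {a, b, d, h, i, j, k}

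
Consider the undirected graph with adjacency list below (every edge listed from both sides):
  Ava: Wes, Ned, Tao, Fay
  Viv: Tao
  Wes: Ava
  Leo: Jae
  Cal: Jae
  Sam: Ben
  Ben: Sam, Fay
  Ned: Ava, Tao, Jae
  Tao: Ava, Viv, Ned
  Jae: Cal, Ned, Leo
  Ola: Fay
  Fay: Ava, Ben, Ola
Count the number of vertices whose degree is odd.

10

Degrees: Ava:4, Viv:1, Wes:1, Leo:1, Cal:1, Sam:1, Ben:2, Ned:3, Tao:3, Jae:3, Ola:1, Fay:3
Odd-degree vertices: Viv, Wes, Leo, Cal, Sam, Ned, Tao, Jae, Ola, Fay.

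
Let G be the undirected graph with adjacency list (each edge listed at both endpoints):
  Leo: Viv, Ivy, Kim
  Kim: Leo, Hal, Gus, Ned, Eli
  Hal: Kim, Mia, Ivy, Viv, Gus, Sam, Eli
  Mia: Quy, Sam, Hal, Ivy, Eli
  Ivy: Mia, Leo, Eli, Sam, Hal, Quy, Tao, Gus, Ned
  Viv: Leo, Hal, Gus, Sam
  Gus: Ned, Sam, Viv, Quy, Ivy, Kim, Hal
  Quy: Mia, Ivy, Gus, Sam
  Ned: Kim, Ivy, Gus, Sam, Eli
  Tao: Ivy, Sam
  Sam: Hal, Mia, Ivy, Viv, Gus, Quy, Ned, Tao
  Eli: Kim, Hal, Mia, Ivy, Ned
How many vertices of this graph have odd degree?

Degrees: Leo:3, Kim:5, Hal:7, Mia:5, Ivy:9, Viv:4, Gus:7, Quy:4, Ned:5, Tao:2, Sam:8, Eli:5
Odd-degree vertices: Leo, Kim, Hal, Mia, Ivy, Gus, Ned, Eli.

8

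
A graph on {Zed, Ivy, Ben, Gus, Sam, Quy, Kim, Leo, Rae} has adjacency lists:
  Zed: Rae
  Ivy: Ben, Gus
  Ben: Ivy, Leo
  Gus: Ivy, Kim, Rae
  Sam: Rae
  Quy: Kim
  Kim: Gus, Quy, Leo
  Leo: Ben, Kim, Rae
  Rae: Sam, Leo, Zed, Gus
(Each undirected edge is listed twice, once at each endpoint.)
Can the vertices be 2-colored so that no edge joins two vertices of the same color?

The cycle Gus-Ivy-Ben-Leo-Rae-Gus has length 5, which is odd, so the graph is not bipartite.

No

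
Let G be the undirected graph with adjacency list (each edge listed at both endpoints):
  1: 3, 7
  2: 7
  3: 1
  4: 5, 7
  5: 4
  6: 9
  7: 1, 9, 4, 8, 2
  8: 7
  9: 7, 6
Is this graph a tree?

|V| = 9, |E| = 8.
Connected and |E| = |V| - 1, which characterizes a tree.

Yes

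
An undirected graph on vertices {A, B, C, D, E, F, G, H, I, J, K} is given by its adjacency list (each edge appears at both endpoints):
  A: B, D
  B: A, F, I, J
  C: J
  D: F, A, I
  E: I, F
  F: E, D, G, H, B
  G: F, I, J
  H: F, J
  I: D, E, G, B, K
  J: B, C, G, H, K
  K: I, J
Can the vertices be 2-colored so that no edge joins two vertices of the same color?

Partition the vertices as {B, C, D, E, G, H, K} vs {A, F, I, J}. Each listed edge has one endpoint in each part, so the graph is bipartite.

Yes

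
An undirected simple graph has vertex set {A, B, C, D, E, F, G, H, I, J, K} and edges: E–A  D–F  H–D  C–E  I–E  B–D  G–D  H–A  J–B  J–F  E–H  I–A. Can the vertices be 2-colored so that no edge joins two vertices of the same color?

No

The cycle E-A-H-E has length 3, which is odd, so the graph is not bipartite.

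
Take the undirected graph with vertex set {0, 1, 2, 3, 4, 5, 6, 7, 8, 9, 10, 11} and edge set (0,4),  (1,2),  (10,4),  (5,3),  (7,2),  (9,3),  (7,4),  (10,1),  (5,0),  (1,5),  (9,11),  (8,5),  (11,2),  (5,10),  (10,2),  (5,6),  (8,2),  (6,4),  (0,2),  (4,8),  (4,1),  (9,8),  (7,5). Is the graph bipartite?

No

The cycle 1-10-2-1 has length 3, which is odd, so the graph is not bipartite.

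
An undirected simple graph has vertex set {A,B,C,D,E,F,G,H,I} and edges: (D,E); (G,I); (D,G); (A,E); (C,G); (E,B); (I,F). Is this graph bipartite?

Yes

Partition the vertices as {E, F, G, H} vs {A, B, C, D, I}. Each listed edge has one endpoint in each part, so the graph is bipartite.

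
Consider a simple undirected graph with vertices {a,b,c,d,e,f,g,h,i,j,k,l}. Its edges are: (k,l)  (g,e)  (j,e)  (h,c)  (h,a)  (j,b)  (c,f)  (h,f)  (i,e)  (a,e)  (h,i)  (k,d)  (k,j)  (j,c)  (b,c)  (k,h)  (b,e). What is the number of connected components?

1

Component: {a, b, c, d, e, f, g, h, i, j, k, l}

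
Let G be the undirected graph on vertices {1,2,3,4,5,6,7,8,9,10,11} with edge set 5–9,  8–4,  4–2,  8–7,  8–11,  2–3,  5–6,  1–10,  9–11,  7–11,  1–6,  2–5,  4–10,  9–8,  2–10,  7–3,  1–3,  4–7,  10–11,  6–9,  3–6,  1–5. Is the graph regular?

Degrees: 1:4, 2:4, 3:4, 4:4, 5:4, 6:4, 7:4, 8:4, 9:4, 10:4, 11:4
Every vertex has degree 4, so the graph is 4-regular.

Yes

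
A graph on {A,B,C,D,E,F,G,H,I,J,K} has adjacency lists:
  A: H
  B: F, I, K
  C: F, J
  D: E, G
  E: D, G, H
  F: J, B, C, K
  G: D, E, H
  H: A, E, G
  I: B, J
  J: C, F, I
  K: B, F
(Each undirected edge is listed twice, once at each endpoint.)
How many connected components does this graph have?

2

Component: {A, D, E, G, H}
Component: {B, C, F, I, J, K}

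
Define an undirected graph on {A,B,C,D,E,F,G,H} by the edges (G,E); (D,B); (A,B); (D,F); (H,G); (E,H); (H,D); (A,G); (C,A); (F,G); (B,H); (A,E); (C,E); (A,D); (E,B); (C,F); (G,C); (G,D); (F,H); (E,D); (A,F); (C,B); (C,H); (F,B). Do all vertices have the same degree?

Yes

Degrees: A:6, B:6, C:6, D:6, E:6, F:6, G:6, H:6
Every vertex has degree 6, so the graph is 6-regular.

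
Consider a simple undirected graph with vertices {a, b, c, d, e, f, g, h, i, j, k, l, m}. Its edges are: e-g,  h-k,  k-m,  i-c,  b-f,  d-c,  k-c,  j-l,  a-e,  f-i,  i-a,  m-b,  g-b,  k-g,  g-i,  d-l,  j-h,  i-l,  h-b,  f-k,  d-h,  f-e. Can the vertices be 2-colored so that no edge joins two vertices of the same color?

Yes

Color {b, d, e, i, j, k} black and {a, c, f, g, h, l, m} white. No edge joins two same-colored vertices, so the graph is bipartite.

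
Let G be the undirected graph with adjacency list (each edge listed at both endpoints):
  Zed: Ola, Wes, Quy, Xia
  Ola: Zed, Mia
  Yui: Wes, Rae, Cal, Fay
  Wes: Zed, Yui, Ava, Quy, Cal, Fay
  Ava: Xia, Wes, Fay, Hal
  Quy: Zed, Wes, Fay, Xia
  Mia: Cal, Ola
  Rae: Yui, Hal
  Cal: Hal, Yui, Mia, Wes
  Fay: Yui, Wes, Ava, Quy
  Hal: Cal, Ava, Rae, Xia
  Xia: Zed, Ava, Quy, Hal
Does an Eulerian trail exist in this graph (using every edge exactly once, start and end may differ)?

Degrees: Zed:4, Ola:2, Yui:4, Wes:6, Ava:4, Quy:4, Mia:2, Rae:2, Cal:4, Fay:4, Hal:4, Xia:4
Odd-degree vertices: none (0 total).
With 0 odd-degree vertices and all edges in one connected piece, an Eulerian trail exists.

Yes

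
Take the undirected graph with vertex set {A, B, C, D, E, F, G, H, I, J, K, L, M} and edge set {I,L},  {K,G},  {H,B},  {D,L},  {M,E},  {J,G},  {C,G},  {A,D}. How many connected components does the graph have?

5

Component: {F}
Component: {B, H}
Component: {E, M}
Component: {A, D, I, L}
Component: {C, G, J, K}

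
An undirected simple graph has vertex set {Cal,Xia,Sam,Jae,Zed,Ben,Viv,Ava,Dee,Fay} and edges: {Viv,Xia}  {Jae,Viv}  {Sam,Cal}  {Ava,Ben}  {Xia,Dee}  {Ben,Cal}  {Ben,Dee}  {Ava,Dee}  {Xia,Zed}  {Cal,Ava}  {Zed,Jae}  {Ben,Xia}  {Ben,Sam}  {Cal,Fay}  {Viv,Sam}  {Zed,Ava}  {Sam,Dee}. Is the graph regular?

No

Degrees: Cal:4, Xia:4, Sam:4, Jae:2, Zed:3, Ben:5, Viv:3, Ava:4, Dee:4, Fay:1
Degrees are not all equal (e.g. deg(Fay)=1 but deg(Ben)=5); not regular.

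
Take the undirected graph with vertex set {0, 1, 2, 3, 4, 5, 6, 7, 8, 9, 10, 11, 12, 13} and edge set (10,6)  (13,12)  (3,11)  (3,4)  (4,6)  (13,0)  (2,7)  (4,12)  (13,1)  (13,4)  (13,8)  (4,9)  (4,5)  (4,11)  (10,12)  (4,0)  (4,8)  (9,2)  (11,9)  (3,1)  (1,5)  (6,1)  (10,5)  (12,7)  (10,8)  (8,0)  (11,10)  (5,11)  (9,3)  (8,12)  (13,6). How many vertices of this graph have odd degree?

Degrees: 0:3, 1:4, 2:2, 3:4, 4:9, 5:4, 6:4, 7:2, 8:5, 9:4, 10:5, 11:5, 12:5, 13:6
Odd-degree vertices: 0, 4, 8, 10, 11, 12.

6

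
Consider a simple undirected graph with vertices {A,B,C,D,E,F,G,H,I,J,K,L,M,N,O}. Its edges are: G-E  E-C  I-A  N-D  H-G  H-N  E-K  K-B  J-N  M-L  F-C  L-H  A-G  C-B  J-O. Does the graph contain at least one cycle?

The graph has 15 vertices, 15 edges, and 1 connected component.
Since 15 > 15 - 1, a cycle must exist; for instance E-K-B-C-E.

Yes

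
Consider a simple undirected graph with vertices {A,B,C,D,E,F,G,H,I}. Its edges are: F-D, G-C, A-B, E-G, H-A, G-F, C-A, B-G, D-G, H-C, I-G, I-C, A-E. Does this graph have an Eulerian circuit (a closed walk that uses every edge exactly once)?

Yes

Degrees: A:4, B:2, C:4, D:2, E:2, F:2, G:6, H:2, I:2
Every vertex has even degree and the edges form a single connected piece, so an Eulerian circuit exists.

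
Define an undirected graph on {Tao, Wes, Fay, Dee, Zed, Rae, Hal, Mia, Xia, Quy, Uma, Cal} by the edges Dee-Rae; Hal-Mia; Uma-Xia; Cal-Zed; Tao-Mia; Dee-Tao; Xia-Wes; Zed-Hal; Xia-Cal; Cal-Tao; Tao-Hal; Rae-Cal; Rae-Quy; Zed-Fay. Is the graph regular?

Degrees: Tao:4, Wes:1, Fay:1, Dee:2, Zed:3, Rae:3, Hal:3, Mia:2, Xia:3, Quy:1, Uma:1, Cal:4
Degrees are not all equal (e.g. deg(Wes)=1 but deg(Tao)=4); not regular.

No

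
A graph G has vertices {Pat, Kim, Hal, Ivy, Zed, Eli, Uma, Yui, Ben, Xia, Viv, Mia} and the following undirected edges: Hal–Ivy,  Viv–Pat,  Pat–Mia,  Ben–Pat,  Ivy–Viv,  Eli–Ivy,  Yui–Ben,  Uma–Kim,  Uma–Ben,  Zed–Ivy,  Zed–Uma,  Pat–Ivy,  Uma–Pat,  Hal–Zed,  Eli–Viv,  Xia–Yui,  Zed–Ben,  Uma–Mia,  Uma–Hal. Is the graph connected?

Yes

A breadth-first search from Pat visits Pat, Ivy, Mia, Viv, Ben, Uma, Zed, Eli, Hal, Yui, Kim, Xia — all 12 vertices — so the graph is connected.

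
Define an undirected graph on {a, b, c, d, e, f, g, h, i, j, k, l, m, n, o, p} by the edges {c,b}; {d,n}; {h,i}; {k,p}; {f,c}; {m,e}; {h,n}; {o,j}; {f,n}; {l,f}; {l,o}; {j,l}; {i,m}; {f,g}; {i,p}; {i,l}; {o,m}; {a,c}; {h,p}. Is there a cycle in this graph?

|V| = 16, |E| = 19, number of components = 1.
One cycle is l-j-o-l.

Yes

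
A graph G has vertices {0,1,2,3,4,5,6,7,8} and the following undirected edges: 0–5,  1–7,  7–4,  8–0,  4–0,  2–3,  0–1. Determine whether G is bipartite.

Yes

Color {1, 3, 4, 5, 6, 8} black and {0, 2, 7} white. No edge joins two same-colored vertices, so the graph is bipartite.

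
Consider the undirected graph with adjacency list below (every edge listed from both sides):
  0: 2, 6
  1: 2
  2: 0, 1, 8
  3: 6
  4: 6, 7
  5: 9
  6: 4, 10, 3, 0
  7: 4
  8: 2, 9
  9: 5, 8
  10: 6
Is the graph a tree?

Yes

The graph has 11 vertices and 10 edges.
Connected and |E| = |V| - 1, which characterizes a tree.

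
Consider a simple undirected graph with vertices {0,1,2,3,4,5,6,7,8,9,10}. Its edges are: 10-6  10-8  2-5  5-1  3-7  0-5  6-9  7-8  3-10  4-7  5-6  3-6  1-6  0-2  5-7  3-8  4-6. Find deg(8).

Neighbors of 8: 3, 7, 10.

3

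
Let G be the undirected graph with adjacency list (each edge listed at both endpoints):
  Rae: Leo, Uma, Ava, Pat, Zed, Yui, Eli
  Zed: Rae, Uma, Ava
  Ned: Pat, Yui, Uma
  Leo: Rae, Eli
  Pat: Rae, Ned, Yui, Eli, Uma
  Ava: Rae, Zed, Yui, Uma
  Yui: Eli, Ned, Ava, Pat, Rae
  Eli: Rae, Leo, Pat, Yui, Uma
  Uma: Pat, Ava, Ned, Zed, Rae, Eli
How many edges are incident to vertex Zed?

Neighbors of Zed: Rae, Ava, Uma.

3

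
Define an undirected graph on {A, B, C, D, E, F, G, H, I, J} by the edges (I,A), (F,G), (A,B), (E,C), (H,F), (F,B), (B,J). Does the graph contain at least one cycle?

No

The graph has 10 vertices, 7 edges, and 3 connected components.
A forest on 10 vertices with 3 components has exactly 7 edges, which matches — so no cycle.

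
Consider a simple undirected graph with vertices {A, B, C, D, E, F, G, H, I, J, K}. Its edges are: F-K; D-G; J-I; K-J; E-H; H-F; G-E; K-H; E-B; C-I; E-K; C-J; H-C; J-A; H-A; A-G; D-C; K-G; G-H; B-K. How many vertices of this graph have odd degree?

2

Degrees: A:3, B:2, C:4, D:2, E:4, F:2, G:5, H:6, I:2, J:4, K:6
Odd-degree vertices: A, G.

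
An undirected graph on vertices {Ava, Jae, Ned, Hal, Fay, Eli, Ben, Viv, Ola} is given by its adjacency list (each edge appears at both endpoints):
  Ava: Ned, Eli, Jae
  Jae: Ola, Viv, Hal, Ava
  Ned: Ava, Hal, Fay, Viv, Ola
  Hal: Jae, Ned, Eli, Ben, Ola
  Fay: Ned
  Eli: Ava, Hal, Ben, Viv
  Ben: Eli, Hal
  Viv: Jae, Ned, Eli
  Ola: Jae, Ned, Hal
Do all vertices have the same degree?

No

Degrees: Ava:3, Jae:4, Ned:5, Hal:5, Fay:1, Eli:4, Ben:2, Viv:3, Ola:3
Vertex Fay has degree 1 while Ned has degree 5, so the graph is not regular.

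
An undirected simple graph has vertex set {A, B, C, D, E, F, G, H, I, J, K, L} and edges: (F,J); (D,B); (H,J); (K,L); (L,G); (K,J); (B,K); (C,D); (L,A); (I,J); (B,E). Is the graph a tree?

The graph has 12 vertices and 11 edges.
It is connected with exactly 11 edges, hence acyclic — it is a tree.

Yes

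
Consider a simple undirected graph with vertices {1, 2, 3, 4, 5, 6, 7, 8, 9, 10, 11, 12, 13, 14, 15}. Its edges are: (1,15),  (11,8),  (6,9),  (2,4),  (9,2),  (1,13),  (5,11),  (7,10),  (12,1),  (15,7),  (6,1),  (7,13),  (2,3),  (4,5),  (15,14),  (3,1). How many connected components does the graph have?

Component: {1, 2, 3, 4, 5, 6, 7, 8, 9, 10, 11, 12, 13, 14, 15}

1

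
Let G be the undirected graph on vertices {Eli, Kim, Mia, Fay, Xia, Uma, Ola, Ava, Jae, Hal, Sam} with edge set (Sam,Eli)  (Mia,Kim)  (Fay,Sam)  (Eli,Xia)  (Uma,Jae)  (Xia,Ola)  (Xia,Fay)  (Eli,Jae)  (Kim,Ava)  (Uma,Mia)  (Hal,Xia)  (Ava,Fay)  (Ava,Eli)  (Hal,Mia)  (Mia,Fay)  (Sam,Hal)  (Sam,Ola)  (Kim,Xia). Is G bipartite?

Yes

Color {Mia, Xia, Ava, Jae, Sam} black and {Eli, Kim, Fay, Uma, Ola, Hal} white. No edge joins two same-colored vertices, so the graph is bipartite.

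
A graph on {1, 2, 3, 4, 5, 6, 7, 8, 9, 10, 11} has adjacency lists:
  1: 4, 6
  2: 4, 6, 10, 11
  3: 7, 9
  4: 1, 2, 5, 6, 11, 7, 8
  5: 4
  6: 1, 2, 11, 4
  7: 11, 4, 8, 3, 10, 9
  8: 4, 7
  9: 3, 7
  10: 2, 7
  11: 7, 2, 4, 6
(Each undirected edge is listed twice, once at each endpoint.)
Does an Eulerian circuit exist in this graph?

No

Degrees: 1:2, 2:4, 3:2, 4:7, 5:1, 6:4, 7:6, 8:2, 9:2, 10:2, 11:4
4, 5 have odd degree; an Eulerian circuit needs every degree to be even, so none exists.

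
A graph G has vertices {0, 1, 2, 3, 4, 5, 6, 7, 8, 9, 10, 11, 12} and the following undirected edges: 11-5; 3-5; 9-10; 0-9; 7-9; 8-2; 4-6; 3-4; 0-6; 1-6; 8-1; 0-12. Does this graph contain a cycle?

No

|V| = 13, |E| = 12, number of components = 1.
Since 12 = 13 - 1, the graph is a forest and contains no cycle.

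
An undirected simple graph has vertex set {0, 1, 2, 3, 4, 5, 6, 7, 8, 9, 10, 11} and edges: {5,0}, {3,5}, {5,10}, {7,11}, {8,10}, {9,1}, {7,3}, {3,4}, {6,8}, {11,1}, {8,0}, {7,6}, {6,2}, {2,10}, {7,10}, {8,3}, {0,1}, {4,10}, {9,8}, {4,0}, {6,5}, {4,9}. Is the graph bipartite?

Yes

A valid 2-coloring puts {1, 2, 4, 5, 7, 8} on one side and {0, 3, 6, 9, 10, 11} on the other; every edge crosses between the two sides.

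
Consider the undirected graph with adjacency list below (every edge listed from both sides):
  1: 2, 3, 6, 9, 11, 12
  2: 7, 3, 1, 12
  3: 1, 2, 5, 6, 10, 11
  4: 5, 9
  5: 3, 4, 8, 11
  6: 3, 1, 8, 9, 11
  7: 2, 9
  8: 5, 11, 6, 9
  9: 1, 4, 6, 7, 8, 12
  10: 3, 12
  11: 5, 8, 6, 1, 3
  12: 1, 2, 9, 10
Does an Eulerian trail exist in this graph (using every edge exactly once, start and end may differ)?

Degrees: 1:6, 2:4, 3:6, 4:2, 5:4, 6:5, 7:2, 8:4, 9:6, 10:2, 11:5, 12:4
Odd-degree vertices: 6, 11 (2 total).
With 2 odd-degree vertices and all edges in one connected piece, an Eulerian trail exists (from 6 to 11).

Yes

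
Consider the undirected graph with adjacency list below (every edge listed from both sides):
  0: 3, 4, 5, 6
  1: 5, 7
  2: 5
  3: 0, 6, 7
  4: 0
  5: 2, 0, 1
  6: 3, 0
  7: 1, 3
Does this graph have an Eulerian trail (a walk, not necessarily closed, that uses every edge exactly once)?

Degrees: 0:4, 1:2, 2:1, 3:3, 4:1, 5:3, 6:2, 7:2
Odd-degree vertices: 2, 3, 4, 5 (4 total).
With 4 odd-degree vertices (more than two), no single trail can use every edge.

No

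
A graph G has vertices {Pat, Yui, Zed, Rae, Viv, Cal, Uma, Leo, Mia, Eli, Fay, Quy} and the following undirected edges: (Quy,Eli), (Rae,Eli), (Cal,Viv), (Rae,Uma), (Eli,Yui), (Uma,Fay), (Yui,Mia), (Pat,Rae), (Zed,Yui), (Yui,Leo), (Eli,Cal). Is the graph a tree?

Yes

|V| = 12, |E| = 11.
Connected and |E| = |V| - 1, which characterizes a tree.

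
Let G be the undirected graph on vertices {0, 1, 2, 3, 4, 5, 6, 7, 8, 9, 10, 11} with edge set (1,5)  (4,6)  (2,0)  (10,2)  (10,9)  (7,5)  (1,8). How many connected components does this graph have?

Component: {3}
Component: {11}
Component: {4, 6}
Component: {0, 2, 9, 10}
Component: {1, 5, 7, 8}

5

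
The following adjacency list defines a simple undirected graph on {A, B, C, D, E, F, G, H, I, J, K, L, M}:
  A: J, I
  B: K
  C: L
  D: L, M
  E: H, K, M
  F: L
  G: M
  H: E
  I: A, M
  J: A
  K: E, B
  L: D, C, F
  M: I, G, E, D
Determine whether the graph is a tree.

Yes

|V| = 13, |E| = 12.
Connected and |E| = |V| - 1, which characterizes a tree.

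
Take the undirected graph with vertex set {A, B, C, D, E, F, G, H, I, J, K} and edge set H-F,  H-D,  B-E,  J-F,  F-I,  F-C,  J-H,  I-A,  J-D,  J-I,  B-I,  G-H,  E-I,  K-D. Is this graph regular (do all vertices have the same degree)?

Degrees: A:1, B:2, C:1, D:3, E:2, F:4, G:1, H:4, I:5, J:4, K:1
Degrees are not all equal (e.g. deg(A)=1 but deg(I)=5); not regular.

No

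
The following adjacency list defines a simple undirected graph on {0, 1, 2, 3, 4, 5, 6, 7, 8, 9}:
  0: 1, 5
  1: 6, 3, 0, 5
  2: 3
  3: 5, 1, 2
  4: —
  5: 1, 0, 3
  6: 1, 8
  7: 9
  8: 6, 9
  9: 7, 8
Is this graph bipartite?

0-5-1-0 is an odd cycle (length 3), and a bipartite graph can contain only even cycles.

No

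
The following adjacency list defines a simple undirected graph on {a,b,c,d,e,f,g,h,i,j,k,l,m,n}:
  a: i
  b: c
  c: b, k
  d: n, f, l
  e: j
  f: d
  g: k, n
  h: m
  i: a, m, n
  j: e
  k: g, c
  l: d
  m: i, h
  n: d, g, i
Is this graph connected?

No

Component: {e, j}
Component: {a, b, c, d, f, g, h, i, k, l, m, n}
No edge joins these 2 groups, so the graph is disconnected.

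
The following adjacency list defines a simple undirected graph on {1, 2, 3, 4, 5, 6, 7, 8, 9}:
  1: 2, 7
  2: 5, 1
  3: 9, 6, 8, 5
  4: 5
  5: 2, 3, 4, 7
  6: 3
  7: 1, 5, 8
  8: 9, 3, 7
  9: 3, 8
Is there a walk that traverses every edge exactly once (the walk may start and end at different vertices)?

Degrees: 1:2, 2:2, 3:4, 4:1, 5:4, 6:1, 7:3, 8:3, 9:2
Odd-degree vertices: 4, 6, 7, 8 (4 total).
With 4 odd-degree vertices (more than two), no single trail can use every edge.

No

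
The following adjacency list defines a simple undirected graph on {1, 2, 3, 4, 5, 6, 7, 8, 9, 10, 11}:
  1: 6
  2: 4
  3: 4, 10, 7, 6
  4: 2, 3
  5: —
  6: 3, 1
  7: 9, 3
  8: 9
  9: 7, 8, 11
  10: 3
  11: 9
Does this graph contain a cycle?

|V| = 11, |E| = 9, number of components = 2.
A forest on 11 vertices with 2 components has exactly 9 edges, which matches — so no cycle.

No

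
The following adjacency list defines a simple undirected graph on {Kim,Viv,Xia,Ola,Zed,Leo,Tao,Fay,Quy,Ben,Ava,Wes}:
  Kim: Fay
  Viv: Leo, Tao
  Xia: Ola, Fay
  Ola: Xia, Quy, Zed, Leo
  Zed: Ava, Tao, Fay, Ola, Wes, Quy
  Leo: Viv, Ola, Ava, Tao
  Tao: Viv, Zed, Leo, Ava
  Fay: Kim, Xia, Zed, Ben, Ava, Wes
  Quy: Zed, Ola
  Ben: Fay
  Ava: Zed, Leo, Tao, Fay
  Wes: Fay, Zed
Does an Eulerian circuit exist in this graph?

No

Degrees: Kim:1, Viv:2, Xia:2, Ola:4, Zed:6, Leo:4, Tao:4, Fay:6, Quy:2, Ben:1, Ava:4, Wes:2
Vertices with odd degree: Kim, Ben. An Eulerian circuit requires all degrees even.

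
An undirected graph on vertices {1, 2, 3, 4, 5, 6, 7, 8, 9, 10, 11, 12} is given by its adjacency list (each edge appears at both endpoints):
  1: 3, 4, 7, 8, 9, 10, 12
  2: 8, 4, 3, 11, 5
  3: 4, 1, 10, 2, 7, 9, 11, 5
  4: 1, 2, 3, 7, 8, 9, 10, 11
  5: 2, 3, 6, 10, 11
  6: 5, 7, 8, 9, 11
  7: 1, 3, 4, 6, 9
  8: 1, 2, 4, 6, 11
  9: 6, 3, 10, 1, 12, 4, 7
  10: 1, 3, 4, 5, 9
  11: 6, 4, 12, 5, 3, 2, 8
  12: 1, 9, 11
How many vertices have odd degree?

10

Degrees: 1:7, 2:5, 3:8, 4:8, 5:5, 6:5, 7:5, 8:5, 9:7, 10:5, 11:7, 12:3
Odd-degree vertices: 1, 2, 5, 6, 7, 8, 9, 10, 11, 12.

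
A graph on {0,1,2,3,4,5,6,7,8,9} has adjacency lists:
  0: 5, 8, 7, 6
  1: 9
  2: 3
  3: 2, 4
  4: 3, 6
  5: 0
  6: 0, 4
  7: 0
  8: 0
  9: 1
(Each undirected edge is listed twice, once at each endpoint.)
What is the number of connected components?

2

Component: {1, 9}
Component: {0, 2, 3, 4, 5, 6, 7, 8}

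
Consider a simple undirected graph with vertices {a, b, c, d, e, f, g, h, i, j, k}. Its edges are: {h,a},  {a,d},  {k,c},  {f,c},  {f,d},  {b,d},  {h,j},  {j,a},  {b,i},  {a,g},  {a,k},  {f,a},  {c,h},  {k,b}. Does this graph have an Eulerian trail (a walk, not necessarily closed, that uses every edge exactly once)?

No

Degrees: a:6, b:3, c:3, d:3, e:0, f:3, g:1, h:3, i:1, j:2, k:3
Odd-degree vertices: b, c, d, f, g, h, i, k (8 total).
With 8 odd-degree vertices (more than two), no single trail can use every edge.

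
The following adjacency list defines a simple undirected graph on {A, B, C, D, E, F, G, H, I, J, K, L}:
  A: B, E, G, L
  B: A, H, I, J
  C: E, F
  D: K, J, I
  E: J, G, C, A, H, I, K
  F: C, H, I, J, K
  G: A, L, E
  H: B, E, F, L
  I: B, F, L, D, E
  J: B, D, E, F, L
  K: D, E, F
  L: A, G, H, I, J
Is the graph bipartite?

No

The cycle A-G-L-A has length 3, which is odd, so the graph is not bipartite.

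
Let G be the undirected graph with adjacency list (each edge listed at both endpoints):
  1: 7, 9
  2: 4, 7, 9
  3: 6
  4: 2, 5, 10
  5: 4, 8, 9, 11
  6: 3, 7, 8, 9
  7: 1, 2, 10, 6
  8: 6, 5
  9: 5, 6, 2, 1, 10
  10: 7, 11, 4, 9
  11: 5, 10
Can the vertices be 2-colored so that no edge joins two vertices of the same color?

Yes

A valid 2-coloring puts {3, 4, 7, 8, 9, 11} on one side and {1, 2, 5, 6, 10} on the other; every edge crosses between the two sides.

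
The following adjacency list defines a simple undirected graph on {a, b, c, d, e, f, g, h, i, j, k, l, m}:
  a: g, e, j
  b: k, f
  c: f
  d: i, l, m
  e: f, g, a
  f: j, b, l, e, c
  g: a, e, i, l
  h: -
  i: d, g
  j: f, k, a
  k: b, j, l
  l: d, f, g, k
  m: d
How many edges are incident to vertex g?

4

Neighbors of g: a, e, i, l.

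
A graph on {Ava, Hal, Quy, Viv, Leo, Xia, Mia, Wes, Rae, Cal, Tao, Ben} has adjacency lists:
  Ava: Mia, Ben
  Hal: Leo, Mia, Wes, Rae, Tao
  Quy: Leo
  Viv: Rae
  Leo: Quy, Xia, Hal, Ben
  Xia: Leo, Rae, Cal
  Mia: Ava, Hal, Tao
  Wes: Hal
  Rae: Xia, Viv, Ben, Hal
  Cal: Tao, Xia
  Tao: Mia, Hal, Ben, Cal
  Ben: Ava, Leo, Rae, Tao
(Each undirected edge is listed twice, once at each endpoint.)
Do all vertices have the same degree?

No

Degrees: Ava:2, Hal:5, Quy:1, Viv:1, Leo:4, Xia:3, Mia:3, Wes:1, Rae:4, Cal:2, Tao:4, Ben:4
Vertex Quy has degree 1 while Hal has degree 5, so the graph is not regular.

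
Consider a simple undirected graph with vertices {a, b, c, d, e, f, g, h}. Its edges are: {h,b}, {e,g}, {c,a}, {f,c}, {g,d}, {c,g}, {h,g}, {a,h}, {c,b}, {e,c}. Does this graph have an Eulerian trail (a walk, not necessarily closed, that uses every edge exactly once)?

Degrees: a:2, b:2, c:5, d:1, e:2, f:1, g:4, h:3
Odd-degree vertices: c, d, f, h (4 total).
An Eulerian trail requires 0 or 2 odd-degree vertices; here there are 4.

No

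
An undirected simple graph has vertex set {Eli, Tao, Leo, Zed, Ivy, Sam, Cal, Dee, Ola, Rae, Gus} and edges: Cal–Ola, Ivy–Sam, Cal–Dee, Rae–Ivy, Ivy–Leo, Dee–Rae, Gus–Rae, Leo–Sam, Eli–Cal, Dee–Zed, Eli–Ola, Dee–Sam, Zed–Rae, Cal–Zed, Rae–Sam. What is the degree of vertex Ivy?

3

Neighbors of Ivy: Leo, Sam, Rae.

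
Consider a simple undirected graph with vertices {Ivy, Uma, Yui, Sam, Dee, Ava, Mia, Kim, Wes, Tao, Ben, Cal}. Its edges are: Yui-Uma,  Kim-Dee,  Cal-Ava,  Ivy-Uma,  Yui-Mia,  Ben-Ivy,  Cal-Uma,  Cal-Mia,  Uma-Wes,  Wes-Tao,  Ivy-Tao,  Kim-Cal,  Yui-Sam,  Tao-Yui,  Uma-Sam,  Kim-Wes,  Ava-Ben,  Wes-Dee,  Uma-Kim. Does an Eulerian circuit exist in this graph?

No

Degrees: Ivy:3, Uma:6, Yui:4, Sam:2, Dee:2, Ava:2, Mia:2, Kim:4, Wes:4, Tao:3, Ben:2, Cal:4
Vertices with odd degree: Ivy, Tao. An Eulerian circuit requires all degrees even.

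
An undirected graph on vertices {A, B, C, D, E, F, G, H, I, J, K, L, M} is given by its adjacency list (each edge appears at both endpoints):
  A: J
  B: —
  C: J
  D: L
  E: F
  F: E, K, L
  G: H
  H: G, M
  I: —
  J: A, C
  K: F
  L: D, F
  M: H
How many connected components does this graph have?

5

Component: {B}
Component: {I}
Component: {A, C, J}
Component: {G, H, M}
Component: {D, E, F, K, L}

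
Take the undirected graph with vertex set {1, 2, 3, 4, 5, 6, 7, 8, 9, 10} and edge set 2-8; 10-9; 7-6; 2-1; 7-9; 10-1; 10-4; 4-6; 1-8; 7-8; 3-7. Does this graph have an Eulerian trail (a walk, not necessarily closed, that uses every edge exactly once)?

No

Degrees: 1:3, 2:2, 3:1, 4:2, 5:0, 6:2, 7:4, 8:3, 9:2, 10:3
Odd-degree vertices: 1, 3, 8, 10 (4 total).
With 4 odd-degree vertices (more than two), no single trail can use every edge.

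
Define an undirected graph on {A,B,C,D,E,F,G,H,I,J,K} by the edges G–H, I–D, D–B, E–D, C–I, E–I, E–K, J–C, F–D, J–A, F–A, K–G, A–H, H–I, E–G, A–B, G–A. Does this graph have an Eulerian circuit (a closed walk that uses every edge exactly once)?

Degrees: A:5, B:2, C:2, D:4, E:4, F:2, G:4, H:3, I:4, J:2, K:2
Vertices with odd degree: A, H. An Eulerian circuit requires all degrees even.

No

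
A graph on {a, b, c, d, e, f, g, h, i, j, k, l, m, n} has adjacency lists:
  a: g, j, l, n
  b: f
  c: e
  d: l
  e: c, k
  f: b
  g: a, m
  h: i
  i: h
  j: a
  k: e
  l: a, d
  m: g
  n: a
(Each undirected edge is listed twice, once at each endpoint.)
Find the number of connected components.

4

Component: {b, f}
Component: {h, i}
Component: {c, e, k}
Component: {a, d, g, j, l, m, n}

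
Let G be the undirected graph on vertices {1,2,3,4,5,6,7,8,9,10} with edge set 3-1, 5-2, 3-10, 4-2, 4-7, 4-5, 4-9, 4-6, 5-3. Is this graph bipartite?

4-2-5-4 is an odd cycle (length 3), and a bipartite graph can contain only even cycles.

No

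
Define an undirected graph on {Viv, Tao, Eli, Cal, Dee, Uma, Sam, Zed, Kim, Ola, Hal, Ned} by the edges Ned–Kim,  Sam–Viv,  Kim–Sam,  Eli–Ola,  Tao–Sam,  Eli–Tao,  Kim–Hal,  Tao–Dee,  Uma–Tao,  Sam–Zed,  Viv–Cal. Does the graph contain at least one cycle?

The graph has 12 vertices, 11 edges, and 1 connected component.
Since 11 = 12 - 1, the graph is a forest and contains no cycle.

No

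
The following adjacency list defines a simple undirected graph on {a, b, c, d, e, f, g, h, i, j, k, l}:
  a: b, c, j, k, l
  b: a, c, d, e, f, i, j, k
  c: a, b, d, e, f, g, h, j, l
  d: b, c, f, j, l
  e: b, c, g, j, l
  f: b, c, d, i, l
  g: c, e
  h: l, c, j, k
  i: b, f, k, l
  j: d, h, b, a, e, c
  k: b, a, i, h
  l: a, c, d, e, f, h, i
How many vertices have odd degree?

6

Degrees: a:5, b:8, c:9, d:5, e:5, f:5, g:2, h:4, i:4, j:6, k:4, l:7
Odd-degree vertices: a, c, d, e, f, l.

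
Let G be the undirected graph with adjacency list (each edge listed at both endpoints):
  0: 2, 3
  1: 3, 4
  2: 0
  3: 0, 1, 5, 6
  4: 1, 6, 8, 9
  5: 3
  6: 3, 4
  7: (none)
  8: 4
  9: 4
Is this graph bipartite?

A valid 2-coloring puts {2, 3, 4, 7} on one side and {0, 1, 5, 6, 8, 9} on the other; every edge crosses between the two sides.

Yes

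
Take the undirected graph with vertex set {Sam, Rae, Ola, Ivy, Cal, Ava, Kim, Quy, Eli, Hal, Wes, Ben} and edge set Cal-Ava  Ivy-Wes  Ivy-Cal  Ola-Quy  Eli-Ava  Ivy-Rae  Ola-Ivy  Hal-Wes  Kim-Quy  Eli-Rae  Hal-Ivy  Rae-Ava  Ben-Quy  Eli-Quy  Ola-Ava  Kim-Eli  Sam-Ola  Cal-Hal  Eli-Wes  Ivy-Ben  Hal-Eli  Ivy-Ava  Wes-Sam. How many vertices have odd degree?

4

Degrees: Sam:2, Rae:3, Ola:4, Ivy:7, Cal:3, Ava:5, Kim:2, Quy:4, Eli:6, Hal:4, Wes:4, Ben:2
Odd-degree vertices: Rae, Ivy, Cal, Ava.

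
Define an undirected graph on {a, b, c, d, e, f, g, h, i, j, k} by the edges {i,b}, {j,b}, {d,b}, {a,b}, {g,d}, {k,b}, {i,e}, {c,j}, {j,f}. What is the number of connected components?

Component: {h}
Component: {a, b, c, d, e, f, g, i, j, k}

2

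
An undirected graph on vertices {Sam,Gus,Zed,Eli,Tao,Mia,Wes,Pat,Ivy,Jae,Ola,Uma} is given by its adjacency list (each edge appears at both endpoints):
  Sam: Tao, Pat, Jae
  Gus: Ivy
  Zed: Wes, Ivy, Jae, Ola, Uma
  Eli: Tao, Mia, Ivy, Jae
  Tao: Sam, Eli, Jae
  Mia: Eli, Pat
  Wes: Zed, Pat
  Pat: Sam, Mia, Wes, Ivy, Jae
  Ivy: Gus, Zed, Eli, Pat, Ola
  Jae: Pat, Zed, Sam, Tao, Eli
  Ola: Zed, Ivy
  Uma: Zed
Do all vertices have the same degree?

No

Degrees: Sam:3, Gus:1, Zed:5, Eli:4, Tao:3, Mia:2, Wes:2, Pat:5, Ivy:5, Jae:5, Ola:2, Uma:1
Vertex Gus has degree 1 while Zed has degree 5, so the graph is not regular.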